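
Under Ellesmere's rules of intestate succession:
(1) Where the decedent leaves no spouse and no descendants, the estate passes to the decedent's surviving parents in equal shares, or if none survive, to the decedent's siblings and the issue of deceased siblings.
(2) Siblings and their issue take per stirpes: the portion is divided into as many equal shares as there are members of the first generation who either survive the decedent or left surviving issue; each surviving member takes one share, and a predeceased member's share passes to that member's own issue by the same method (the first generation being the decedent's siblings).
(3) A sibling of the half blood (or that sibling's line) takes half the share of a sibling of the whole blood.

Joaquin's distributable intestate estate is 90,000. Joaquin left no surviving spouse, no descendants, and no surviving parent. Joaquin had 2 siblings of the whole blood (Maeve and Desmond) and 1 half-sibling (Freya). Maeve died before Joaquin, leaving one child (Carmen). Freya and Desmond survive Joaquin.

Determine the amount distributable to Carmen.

Carmen receives 36,000.

The entire 90,000 passes to the siblings and their issue.
Counting each half-blood sibling's line as half a unit, there are 5/2 units in 90,000, so one unit is 36,000. Whole-blood lines (Maeve and Desmond) take 36,000 each; half-blood lines (Freya) take 18,000 each.
Maeve's share (36,000) passes entirely to Carmen.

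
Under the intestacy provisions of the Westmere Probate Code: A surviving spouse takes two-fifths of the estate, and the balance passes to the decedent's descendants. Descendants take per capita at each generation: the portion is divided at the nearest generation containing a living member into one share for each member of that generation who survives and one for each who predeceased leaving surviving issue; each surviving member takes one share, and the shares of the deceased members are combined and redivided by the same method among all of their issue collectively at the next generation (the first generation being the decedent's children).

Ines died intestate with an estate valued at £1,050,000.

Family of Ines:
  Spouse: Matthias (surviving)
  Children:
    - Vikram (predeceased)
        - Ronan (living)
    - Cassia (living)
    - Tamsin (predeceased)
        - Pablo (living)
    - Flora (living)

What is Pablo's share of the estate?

Pablo receives £157,500.

Matthias takes two-fifths of £1,050,000 = £420,000. The remaining £630,000 passes to the descendants.
The descendants' portion (£630,000) is divided at the children's generation into 4 shares of £157,500. Cassia and Flora each take £157,500. The 2 shares of the deceased (Vikram and Tamsin) are combined into a pool of £315,000.
That pool (£315,000) is divided at the grandchildren's generation equally among Ronan and Pablo: £157,500 each.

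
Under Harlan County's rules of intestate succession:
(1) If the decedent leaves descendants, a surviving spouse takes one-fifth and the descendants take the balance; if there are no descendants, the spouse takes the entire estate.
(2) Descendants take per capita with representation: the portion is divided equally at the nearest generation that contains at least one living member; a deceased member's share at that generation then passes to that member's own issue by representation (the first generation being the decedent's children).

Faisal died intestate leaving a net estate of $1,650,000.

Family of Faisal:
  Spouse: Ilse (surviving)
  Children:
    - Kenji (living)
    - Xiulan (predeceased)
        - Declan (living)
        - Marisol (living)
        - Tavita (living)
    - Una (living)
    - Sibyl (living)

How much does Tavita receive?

Tavita receives $110,000.

Ilse takes one-fifth of $1,650,000 = $330,000. The remaining $1,320,000 passes to the descendants.
The descendants' portion ($1,320,000) is divided into 4 shares of $330,000: Kenji, Una, and Sibyl each take $330,000; Xiulan's $330,000 share passes to Xiulan's issue.
Xiulan's share ($330,000) is divided into 3 shares of $110,000: Declan, Marisol, and Tavita each take $110,000.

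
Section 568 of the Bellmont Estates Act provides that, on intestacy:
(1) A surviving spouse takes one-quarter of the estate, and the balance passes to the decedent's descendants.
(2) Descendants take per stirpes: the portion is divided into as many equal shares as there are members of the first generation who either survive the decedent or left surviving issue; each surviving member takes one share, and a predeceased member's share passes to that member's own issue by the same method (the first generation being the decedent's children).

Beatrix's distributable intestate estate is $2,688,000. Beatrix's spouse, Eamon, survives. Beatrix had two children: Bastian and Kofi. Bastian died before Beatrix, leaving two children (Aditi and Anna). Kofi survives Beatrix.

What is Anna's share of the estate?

Eamon takes one-quarter of $2,688,000 = $672,000. The remaining $2,016,000 passes to the descendants.
The descendants' portion ($2,016,000) is divided into 2 shares of $1,008,000: Kofi takes $1,008,000; Bastian's $1,008,000 share passes to Bastian's issue.
Bastian's share ($1,008,000) is divided into 2 shares of $504,000: Aditi and Anna each take $504,000.

Anna receives $504,000.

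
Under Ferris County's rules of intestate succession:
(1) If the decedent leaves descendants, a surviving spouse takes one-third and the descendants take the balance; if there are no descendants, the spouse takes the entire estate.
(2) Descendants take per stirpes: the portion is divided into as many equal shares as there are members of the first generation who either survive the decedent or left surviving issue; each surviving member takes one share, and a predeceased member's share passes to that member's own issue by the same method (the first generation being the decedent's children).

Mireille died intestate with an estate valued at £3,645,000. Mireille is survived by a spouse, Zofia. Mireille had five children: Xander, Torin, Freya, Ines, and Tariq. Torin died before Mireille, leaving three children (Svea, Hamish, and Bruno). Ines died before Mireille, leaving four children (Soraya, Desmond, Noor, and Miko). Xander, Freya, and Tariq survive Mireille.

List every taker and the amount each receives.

Zofia takes one-third of £3,645,000 = £1,215,000. The remaining £2,430,000 passes to the descendants.
The descendants' portion (£2,430,000) is divided into 5 shares of £486,000: Xander, Freya, and Tariq each take £486,000; Torin's £486,000 share passes to Torin's issue; Ines's £486,000 share passes to Ines's issue.
Torin's share (£486,000) is divided into 3 shares of £162,000: Svea, Hamish, and Bruno each take £162,000.
Ines's share (£486,000) is divided into 4 shares of £121,500: Soraya, Desmond, Noor, and Miko each take £121,500.

Zofia: £1,215,000; Xander: £486,000; Svea: £162,000; Hamish: £162,000; Bruno: £162,000; Freya: £486,000; Soraya: £121,500; Desmond: £121,500; Noor: £121,500; Miko: £121,500; Tariq: £486,000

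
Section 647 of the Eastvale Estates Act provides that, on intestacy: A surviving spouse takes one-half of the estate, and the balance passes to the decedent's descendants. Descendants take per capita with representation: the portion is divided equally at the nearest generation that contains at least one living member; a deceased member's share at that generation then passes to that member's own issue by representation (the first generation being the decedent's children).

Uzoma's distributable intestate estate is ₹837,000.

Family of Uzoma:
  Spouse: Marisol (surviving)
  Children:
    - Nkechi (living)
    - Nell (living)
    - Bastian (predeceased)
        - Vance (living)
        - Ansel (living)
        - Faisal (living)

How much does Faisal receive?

Faisal receives ₹46,500.

Marisol takes one-half of ₹837,000 = ₹418,500. The remaining ₹418,500 passes to the descendants.
The descendants' portion (₹418,500) is divided into 3 shares of ₹139,500: Nkechi and Nell each take ₹139,500; Bastian's ₹139,500 share passes to Bastian's issue.
Bastian's share (₹139,500) is divided into 3 shares of ₹46,500: Vance, Ansel, and Faisal each take ₹46,500.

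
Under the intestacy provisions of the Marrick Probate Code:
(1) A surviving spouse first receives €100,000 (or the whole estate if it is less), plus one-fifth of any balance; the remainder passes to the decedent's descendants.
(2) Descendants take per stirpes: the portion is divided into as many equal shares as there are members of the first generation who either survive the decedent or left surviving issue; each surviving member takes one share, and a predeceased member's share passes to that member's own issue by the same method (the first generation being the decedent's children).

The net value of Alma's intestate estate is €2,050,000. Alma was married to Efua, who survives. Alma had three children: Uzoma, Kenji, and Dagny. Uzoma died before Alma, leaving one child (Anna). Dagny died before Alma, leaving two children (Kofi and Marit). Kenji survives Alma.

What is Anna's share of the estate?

Anna receives €520,000.

Efua first takes €100,000, leaving a balance of €1,950,000. Efua then takes one-fifth of the balance (€390,000), for a total of €490,000. The remaining €1,560,000 passes to the descendants.
The descendants' portion (€1,560,000) is divided into 3 shares of €520,000: Kenji takes €520,000; Uzoma's €520,000 share passes to Uzoma's issue; Dagny's €520,000 share passes to Dagny's issue.
Uzoma's share (€520,000) passes entirely to Anna.
Dagny's share (€520,000) is divided into 2 shares of €260,000: Kofi and Marit each take €260,000.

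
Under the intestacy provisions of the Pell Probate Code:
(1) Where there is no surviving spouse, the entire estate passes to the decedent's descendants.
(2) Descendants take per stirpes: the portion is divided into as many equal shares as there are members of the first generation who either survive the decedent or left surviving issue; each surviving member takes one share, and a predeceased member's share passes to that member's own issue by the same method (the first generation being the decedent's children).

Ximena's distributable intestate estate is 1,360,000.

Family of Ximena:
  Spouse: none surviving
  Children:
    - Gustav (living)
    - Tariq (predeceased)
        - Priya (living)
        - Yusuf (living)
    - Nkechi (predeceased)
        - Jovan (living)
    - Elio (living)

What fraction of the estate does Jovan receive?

The entire 1,360,000 passes to the descendants.
That amount (1,360,000) is divided into 4 shares of 340,000: Gustav and Elio each take 340,000; Tariq's 340,000 share passes to Tariq's issue; Nkechi's 340,000 share passes to Nkechi's issue.
Tariq's share (340,000) is divided into 2 shares of 170,000: Priya and Yusuf each take 170,000.
Nkechi's share (340,000) passes entirely to Jovan.

Jovan receives 1/4 of the estate.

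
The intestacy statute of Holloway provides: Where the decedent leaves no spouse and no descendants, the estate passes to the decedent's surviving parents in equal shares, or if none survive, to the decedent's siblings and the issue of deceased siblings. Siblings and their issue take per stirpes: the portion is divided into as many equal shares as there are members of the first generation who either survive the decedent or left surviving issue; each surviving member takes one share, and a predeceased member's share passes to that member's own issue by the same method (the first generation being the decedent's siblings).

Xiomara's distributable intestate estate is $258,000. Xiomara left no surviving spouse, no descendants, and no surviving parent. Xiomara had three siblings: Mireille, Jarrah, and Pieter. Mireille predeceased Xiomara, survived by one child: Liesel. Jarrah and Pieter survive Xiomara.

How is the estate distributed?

The entire $258,000 passes to the siblings and their issue.
That amount ($258,000) is divided into 3 shares of $86,000: Jarrah and Pieter each take $86,000; Mireille's $86,000 share passes to Mireille's issue.
Mireille's share ($86,000) passes entirely to Liesel.

Liesel: $86,000; Jarrah: $86,000; Pieter: $86,000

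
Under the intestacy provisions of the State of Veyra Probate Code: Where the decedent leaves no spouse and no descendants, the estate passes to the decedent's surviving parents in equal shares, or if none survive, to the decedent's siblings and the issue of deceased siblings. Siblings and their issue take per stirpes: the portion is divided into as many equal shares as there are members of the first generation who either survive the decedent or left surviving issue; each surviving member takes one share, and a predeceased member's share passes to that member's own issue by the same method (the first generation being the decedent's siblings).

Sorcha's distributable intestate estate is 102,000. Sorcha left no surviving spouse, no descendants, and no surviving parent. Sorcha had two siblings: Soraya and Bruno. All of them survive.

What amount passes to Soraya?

Soraya receives 51,000.

The entire 102,000 passes to the siblings and their issue.
That amount (102,000) is divided into 2 shares of 51,000: Soraya and Bruno each take 51,000.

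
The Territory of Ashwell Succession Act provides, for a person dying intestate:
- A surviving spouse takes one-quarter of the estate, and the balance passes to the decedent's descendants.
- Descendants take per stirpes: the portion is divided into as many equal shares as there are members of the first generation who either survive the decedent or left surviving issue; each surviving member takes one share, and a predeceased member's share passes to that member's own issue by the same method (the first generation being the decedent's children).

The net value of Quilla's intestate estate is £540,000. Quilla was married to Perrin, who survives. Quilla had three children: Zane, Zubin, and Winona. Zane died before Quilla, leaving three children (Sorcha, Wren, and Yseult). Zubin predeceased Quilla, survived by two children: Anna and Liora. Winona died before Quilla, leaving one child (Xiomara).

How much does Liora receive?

Perrin takes one-quarter of £540,000 = £135,000. The remaining £405,000 passes to the descendants.
The descendants' portion (£405,000) is divided into 3 shares of £135,000: Zane's £135,000 share passes to Zane's issue; Zubin's £135,000 share passes to Zubin's issue; Winona's £135,000 share passes to Winona's issue.
Zane's share (£135,000) is divided into 3 shares of £45,000: Sorcha, Wren, and Yseult each take £45,000.
Zubin's share (£135,000) is divided into 2 shares of £67,500: Anna and Liora each take £67,500.
Winona's share (£135,000) passes entirely to Xiomara.

Liora receives £67,500.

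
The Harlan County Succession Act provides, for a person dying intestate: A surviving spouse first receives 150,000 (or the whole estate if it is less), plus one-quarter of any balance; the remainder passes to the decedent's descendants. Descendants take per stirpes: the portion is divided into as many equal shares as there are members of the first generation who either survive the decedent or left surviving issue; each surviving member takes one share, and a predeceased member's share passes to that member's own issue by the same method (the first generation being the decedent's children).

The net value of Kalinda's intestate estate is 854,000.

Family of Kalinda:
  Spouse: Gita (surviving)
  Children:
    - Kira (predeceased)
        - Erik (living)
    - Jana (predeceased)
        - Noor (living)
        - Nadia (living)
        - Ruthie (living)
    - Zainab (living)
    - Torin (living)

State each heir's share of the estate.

Gita: 326,000; Erik: 132,000; Noor: 44,000; Nadia: 44,000; Ruthie: 44,000; Zainab: 132,000; Torin: 132,000

Gita first takes 150,000, leaving a balance of 704,000. Gita then takes one-quarter of the balance (176,000), for a total of 326,000. The remaining 528,000 passes to the descendants.
The descendants' portion (528,000) is divided into 4 shares of 132,000: Zainab and Torin each take 132,000; Kira's 132,000 share passes to Kira's issue; Jana's 132,000 share passes to Jana's issue.
Kira's share (132,000) passes entirely to Erik.
Jana's share (132,000) is divided into 3 shares of 44,000: Noor, Nadia, and Ruthie each take 44,000.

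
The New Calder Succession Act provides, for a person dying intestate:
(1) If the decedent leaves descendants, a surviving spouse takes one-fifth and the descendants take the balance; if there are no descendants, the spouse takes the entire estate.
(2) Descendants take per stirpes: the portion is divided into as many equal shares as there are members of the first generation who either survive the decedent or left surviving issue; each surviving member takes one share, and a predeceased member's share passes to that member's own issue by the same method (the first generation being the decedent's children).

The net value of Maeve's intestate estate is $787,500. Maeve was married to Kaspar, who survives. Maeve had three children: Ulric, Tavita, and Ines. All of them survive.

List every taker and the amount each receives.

Kaspar takes one-fifth of $787,500 = $157,500. The remaining $630,000 passes to the descendants.
The descendants' portion ($630,000) is divided into 3 shares of $210,000: Ulric, Tavita, and Ines each take $210,000.

Kaspar: $157,500; Ulric: $210,000; Tavita: $210,000; Ines: $210,000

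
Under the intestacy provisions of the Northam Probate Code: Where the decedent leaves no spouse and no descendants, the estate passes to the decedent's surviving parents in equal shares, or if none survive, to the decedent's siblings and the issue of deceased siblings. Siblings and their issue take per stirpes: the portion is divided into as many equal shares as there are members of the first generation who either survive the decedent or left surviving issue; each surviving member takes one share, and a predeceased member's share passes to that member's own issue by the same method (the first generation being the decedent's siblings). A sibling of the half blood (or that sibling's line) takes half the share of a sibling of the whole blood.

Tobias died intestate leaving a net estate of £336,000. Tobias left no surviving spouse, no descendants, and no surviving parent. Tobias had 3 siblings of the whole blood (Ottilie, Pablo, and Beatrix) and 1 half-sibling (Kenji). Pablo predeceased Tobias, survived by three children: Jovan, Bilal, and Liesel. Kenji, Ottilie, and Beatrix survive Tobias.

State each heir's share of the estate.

Kenji: £48,000; Ottilie: £96,000; Jovan: £32,000; Bilal: £32,000; Liesel: £32,000; Beatrix: £96,000

The entire £336,000 passes to the siblings and their issue.
Counting each half-blood sibling's line as half a unit, there are 7/2 units in £336,000, so one unit is £96,000. Whole-blood lines (Ottilie, Pablo, and Beatrix) take £96,000 each; half-blood lines (Kenji) take £48,000 each.
Pablo's share (£96,000) is divided into 3 shares of £32,000: Jovan, Bilal, and Liesel each take £32,000.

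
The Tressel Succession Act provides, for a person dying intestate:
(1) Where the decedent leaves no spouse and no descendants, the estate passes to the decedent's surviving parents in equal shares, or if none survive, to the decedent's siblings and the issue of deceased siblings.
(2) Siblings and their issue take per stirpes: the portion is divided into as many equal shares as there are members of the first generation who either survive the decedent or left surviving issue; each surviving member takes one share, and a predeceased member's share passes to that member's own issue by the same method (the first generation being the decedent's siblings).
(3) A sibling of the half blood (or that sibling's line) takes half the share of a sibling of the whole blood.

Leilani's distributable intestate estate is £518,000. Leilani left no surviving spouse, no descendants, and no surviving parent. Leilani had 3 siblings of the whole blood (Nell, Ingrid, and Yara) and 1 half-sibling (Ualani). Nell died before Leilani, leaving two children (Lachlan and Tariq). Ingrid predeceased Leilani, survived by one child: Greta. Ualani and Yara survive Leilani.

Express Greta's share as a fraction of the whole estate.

Greta receives 2/7 of the estate.

The entire £518,000 passes to the siblings and their issue.
Counting each half-blood sibling's line as half a unit, there are 7/2 units in £518,000, so one unit is £148,000. Whole-blood lines (Nell, Ingrid, and Yara) take £148,000 each; half-blood lines (Ualani) take £74,000 each.
Nell's share (£148,000) is divided into 2 shares of £74,000: Lachlan and Tariq each take £74,000.
Ingrid's share (£148,000) passes entirely to Greta.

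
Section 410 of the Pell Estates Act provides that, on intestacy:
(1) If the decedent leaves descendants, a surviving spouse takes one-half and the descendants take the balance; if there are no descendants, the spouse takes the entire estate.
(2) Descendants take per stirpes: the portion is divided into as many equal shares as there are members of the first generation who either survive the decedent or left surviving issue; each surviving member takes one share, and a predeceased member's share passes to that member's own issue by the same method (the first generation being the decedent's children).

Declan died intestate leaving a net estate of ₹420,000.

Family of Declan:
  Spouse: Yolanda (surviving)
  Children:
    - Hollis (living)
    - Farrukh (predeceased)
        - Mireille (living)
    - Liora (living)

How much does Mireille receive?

Mireille receives ₹70,000.

Yolanda takes one-half of ₹420,000 = ₹210,000. The remaining ₹210,000 passes to the descendants.
The descendants' portion (₹210,000) is divided into 3 shares of ₹70,000: Hollis and Liora each take ₹70,000; Farrukh's ₹70,000 share passes to Farrukh's issue.
Farrukh's share (₹70,000) passes entirely to Mireille.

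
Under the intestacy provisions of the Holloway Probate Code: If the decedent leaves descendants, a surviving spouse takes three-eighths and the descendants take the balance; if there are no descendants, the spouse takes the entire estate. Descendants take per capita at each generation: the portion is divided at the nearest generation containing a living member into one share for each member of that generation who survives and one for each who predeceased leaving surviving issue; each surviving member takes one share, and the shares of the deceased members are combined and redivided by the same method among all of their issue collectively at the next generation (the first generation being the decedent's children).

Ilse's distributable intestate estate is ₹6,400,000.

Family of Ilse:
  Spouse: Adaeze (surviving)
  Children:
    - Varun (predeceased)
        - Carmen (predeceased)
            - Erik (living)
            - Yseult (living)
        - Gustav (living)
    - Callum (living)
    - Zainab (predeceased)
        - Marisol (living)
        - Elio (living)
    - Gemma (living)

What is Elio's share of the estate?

Elio receives ₹500,000.

Adaeze takes three-eighths of ₹6,400,000 = ₹2,400,000. The remaining ₹4,000,000 passes to the descendants.
The descendants' portion (₹4,000,000) is divided at the children's generation into 4 shares of ₹1,000,000. Callum and Gemma each take ₹1,000,000. The 2 shares of the deceased (Varun and Zainab) are combined into a pool of ₹2,000,000.
That pool (₹2,000,000) is divided at the grandchildren's generation into 4 shares of ₹500,000. Gustav, Marisol, and Elio each take ₹500,000. The remaining share for the deceased Carmen (₹500,000) is carried to the next generation.
That pool (₹500,000) is divided at the great-grandchildren's generation equally among Erik and Yseult: ₹250,000 each.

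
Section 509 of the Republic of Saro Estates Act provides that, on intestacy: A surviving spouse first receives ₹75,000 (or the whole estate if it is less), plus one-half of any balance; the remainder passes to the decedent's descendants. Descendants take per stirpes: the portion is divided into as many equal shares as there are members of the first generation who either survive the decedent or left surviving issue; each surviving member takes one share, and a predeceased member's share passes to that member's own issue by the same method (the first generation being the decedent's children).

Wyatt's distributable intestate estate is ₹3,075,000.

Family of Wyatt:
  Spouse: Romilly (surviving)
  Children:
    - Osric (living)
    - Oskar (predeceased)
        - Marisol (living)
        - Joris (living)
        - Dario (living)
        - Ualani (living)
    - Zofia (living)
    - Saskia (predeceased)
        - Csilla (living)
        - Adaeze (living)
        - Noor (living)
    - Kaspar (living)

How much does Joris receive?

Romilly first takes ₹75,000, leaving a balance of ₹3,000,000. Romilly then takes one-half of the balance (₹1,500,000), for a total of ₹1,575,000. The remaining ₹1,500,000 passes to the descendants.
The descendants' portion (₹1,500,000) is divided into 5 shares of ₹300,000: Osric, Zofia, and Kaspar each take ₹300,000; Oskar's ₹300,000 share passes to Oskar's issue; Saskia's ₹300,000 share passes to Saskia's issue.
Oskar's share (₹300,000) is divided into 4 shares of ₹75,000: Marisol, Joris, Dario, and Ualani each take ₹75,000.
Saskia's share (₹300,000) is divided into 3 shares of ₹100,000: Csilla, Adaeze, and Noor each take ₹100,000.

Joris receives ₹75,000.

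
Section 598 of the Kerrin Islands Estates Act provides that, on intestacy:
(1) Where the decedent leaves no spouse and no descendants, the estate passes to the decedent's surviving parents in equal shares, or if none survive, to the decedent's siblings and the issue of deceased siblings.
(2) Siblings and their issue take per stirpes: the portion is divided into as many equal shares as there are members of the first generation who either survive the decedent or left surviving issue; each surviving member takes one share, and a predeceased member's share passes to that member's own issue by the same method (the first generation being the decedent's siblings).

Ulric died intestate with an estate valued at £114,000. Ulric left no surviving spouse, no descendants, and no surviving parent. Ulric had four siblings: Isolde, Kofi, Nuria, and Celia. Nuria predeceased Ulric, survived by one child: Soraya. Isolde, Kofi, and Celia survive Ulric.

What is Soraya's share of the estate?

Soraya receives £28,500.

The entire £114,000 passes to the siblings and their issue.
That amount (£114,000) is divided into 4 shares of £28,500: Isolde, Kofi, and Celia each take £28,500; Nuria's £28,500 share passes to Nuria's issue.
Nuria's share (£28,500) passes entirely to Soraya.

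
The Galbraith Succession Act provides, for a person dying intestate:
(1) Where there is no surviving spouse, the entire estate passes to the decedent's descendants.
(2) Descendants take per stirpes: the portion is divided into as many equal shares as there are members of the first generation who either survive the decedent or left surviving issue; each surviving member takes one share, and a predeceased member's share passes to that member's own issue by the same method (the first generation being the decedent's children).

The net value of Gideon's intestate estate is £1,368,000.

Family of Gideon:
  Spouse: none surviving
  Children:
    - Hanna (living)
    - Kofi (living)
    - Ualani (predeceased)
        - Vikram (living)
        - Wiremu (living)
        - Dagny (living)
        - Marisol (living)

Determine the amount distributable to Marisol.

The entire £1,368,000 passes to the descendants.
That amount (£1,368,000) is divided into 3 shares of £456,000: Hanna and Kofi each take £456,000; Ualani's £456,000 share passes to Ualani's issue.
Ualani's share (£456,000) is divided into 4 shares of £114,000: Vikram, Wiremu, Dagny, and Marisol each take £114,000.

Marisol receives £114,000.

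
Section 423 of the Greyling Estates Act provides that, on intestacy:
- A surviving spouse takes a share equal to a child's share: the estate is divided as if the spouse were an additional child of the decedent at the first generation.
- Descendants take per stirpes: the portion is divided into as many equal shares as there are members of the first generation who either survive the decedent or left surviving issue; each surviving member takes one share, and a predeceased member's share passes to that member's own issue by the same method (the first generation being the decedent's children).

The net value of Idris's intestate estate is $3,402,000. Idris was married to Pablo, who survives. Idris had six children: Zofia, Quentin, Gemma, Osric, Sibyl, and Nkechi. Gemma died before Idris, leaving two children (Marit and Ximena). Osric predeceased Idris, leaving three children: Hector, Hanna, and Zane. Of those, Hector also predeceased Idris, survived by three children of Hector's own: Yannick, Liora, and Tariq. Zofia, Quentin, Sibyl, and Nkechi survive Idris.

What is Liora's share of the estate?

The spouse counts as an additional share at the children's level, so there are 7 primary shares of $486,000. Pablo takes one such share ($486,000).
The children's combined portion ($2,916,000) is divided into 6 shares of $486,000: Zofia, Quentin, Sibyl, and Nkechi each take $486,000; Gemma's $486,000 share passes to Gemma's issue; Osric's $486,000 share passes to Osric's issue.
Gemma's share ($486,000) is divided into 2 shares of $243,000: Marit and Ximena each take $243,000.
Osric's share ($486,000) is divided into 3 shares of $162,000: Hanna and Zane each take $162,000; Hector's $162,000 share passes to Hector's issue.
Hector's share ($162,000) is divided into 3 shares of $54,000: Yannick, Liora, and Tariq each take $54,000.

Liora receives $54,000.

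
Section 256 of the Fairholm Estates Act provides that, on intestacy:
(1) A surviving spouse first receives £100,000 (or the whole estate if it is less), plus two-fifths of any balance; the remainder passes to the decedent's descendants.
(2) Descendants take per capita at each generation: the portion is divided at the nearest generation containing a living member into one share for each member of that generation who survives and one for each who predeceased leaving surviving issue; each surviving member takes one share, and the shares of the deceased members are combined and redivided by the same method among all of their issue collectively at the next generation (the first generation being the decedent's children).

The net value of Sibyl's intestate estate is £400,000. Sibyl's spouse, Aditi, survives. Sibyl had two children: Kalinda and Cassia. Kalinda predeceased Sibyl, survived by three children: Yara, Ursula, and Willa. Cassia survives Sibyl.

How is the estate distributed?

Aditi first takes £100,000, leaving a balance of £300,000. Aditi then takes two-fifths of the balance (£120,000), for a total of £220,000. The remaining £180,000 passes to the descendants.
The descendants' portion (£180,000) is divided at the children's generation into 2 shares of £90,000. Cassia takes £90,000. The remaining share for the deceased Kalinda (£90,000) is carried to the next generation.
That pool (£90,000) is divided at the grandchildren's generation equally among Yara, Ursula, and Willa: £30,000 each.

Aditi: £220,000; Yara: £30,000; Ursula: £30,000; Willa: £30,000; Cassia: £90,000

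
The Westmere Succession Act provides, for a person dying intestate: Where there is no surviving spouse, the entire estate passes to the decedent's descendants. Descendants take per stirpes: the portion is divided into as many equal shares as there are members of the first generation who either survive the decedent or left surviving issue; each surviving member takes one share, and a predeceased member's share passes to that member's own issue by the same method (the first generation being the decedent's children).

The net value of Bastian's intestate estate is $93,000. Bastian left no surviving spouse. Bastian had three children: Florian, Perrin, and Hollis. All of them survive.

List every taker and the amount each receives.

Florian: $31,000; Perrin: $31,000; Hollis: $31,000

The entire $93,000 passes to the descendants.
That amount ($93,000) is divided into 3 shares of $31,000: Florian, Perrin, and Hollis each take $31,000.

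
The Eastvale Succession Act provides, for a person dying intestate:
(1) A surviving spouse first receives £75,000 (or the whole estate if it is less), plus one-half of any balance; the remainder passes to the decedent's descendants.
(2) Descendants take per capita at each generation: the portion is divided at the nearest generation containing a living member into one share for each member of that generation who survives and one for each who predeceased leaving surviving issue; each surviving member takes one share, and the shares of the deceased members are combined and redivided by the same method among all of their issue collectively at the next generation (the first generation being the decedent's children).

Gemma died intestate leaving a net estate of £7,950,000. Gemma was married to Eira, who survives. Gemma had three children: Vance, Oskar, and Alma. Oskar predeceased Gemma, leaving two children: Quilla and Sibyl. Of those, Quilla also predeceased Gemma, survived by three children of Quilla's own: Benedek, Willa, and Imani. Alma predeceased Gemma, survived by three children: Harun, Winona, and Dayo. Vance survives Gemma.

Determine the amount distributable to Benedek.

Benedek receives £175,000.

Eira first takes £75,000, leaving a balance of £7,875,000. Eira then takes one-half of the balance (£3,937,500), for a total of £4,012,500. The remaining £3,937,500 passes to the descendants.
The descendants' portion (£3,937,500) is divided at the children's generation into 3 shares of £1,312,500. Vance takes £1,312,500. The 2 shares of the deceased (Oskar and Alma) are combined into a pool of £2,625,000.
That pool (£2,625,000) is divided at the grandchildren's generation into 5 shares of £525,000. Sibyl, Harun, Winona, and Dayo each take £525,000. The remaining share for the deceased Quilla (£525,000) is carried to the next generation.
That pool (£525,000) is divided at the great-grandchildren's generation equally among Benedek, Willa, and Imani: £175,000 each.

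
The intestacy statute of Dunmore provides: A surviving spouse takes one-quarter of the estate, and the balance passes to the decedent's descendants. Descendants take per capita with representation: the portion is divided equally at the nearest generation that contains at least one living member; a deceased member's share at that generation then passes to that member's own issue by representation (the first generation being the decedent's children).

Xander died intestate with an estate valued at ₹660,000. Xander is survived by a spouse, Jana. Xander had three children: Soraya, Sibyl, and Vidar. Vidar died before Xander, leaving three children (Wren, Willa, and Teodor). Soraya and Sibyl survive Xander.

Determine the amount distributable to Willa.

Jana takes one-quarter of ₹660,000 = ₹165,000. The remaining ₹495,000 passes to the descendants.
The descendants' portion (₹495,000) is divided into 3 shares of ₹165,000: Soraya and Sibyl each take ₹165,000; Vidar's ₹165,000 share passes to Vidar's issue.
Vidar's share (₹165,000) is divided into 3 shares of ₹55,000: Wren, Willa, and Teodor each take ₹55,000.

Willa receives ₹55,000.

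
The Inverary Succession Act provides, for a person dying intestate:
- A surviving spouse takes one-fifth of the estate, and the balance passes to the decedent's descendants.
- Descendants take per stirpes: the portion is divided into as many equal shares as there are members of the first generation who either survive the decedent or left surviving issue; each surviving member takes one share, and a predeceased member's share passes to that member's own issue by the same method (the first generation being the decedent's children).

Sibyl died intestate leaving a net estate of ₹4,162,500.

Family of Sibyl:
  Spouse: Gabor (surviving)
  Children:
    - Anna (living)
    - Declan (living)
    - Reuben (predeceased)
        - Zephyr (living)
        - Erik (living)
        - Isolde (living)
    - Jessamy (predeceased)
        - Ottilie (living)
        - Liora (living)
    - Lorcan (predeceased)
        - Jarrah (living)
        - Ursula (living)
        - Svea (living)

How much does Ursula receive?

Ursula receives ₹222,000.

Gabor takes one-fifth of ₹4,162,500 = ₹832,500. The remaining ₹3,330,000 passes to the descendants.
The descendants' portion (₹3,330,000) is divided into 5 shares of ₹666,000: Anna and Declan each take ₹666,000; Reuben's ₹666,000 share passes to Reuben's issue; Jessamy's ₹666,000 share passes to Jessamy's issue; Lorcan's ₹666,000 share passes to Lorcan's issue.
Reuben's share (₹666,000) is divided into 3 shares of ₹222,000: Zephyr, Erik, and Isolde each take ₹222,000.
Jessamy's share (₹666,000) is divided into 2 shares of ₹333,000: Ottilie and Liora each take ₹333,000.
Lorcan's share (₹666,000) is divided into 3 shares of ₹222,000: Jarrah, Ursula, and Svea each take ₹222,000.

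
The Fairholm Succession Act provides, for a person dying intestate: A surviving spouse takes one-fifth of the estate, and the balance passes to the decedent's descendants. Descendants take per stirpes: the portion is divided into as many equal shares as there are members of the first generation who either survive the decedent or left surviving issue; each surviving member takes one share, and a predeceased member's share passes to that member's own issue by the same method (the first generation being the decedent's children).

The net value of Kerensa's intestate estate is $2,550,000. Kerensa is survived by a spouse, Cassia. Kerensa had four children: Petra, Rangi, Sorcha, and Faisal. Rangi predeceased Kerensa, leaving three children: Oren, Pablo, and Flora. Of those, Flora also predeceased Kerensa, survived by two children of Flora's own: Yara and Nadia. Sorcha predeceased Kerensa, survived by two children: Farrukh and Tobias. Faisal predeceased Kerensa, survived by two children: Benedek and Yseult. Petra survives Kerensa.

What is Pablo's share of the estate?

Pablo receives $170,000.

Cassia takes one-fifth of $2,550,000 = $510,000. The remaining $2,040,000 passes to the descendants.
The descendants' portion ($2,040,000) is divided into 4 shares of $510,000: Petra takes $510,000; Rangi's $510,000 share passes to Rangi's issue; Sorcha's $510,000 share passes to Sorcha's issue; Faisal's $510,000 share passes to Faisal's issue.
Rangi's share ($510,000) is divided into 3 shares of $170,000: Oren and Pablo each take $170,000; Flora's $170,000 share passes to Flora's issue.
Flora's share ($170,000) is divided into 2 shares of $85,000: Yara and Nadia each take $85,000.
Sorcha's share ($510,000) is divided into 2 shares of $255,000: Farrukh and Tobias each take $255,000.
Faisal's share ($510,000) is divided into 2 shares of $255,000: Benedek and Yseult each take $255,000.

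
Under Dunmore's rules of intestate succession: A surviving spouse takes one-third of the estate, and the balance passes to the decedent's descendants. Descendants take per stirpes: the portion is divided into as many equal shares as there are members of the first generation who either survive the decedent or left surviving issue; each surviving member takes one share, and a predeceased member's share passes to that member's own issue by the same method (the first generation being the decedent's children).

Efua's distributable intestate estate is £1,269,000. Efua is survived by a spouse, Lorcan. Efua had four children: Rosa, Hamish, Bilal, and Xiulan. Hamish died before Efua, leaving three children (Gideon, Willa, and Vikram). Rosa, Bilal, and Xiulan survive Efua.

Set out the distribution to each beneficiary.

Lorcan: £423,000; Rosa: £211,500; Gideon: £70,500; Willa: £70,500; Vikram: £70,500; Bilal: £211,500; Xiulan: £211,500

Lorcan takes one-third of £1,269,000 = £423,000. The remaining £846,000 passes to the descendants.
The descendants' portion (£846,000) is divided into 4 shares of £211,500: Rosa, Bilal, and Xiulan each take £211,500; Hamish's £211,500 share passes to Hamish's issue.
Hamish's share (£211,500) is divided into 3 shares of £70,500: Gideon, Willa, and Vikram each take £70,500.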